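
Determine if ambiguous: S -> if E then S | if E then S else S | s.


dangling else: 'if E then if E then s else s' parses two ways
Ambiguous


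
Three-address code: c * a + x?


Break into single-operator statements:
t1 = c * a
t2 = t1 + x


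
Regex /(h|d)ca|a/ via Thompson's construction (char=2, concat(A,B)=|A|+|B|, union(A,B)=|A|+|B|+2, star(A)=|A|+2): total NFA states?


Syntax tree has 5 char leaf(s), 2 union(s), 0 star(s)
chars contribute 5×2 = 10; each union adds +2; each star adds +2
Total: 10 + 4 + 0 = 14 states


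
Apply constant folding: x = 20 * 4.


20 * 4 = 80 at compile time
Optimized: x = 80


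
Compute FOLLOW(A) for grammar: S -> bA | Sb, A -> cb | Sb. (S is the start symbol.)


$ ∈ FOLLOW(S). For each A -> αBβ: add FIRST(β)\{ε} to FOLLOW(B); if β nullable, add FOLLOW(A).
FOLLOW(A) = {$, b}


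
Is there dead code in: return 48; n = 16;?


statement follows a return and is unreachable
Dead: 'n = 16'


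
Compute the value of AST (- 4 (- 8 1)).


Evaluate inner: (- 8 1) = 7
Evaluate root: (- 4 7) = -3
Result: -3


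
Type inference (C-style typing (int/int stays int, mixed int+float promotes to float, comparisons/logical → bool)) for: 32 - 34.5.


Operand types: int - float
Rule: mixed int/float promotes to float; int/int stays int
Result type: float


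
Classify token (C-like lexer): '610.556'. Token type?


Pattern: digits with a decimal point
Type: FLOAT_LITERAL


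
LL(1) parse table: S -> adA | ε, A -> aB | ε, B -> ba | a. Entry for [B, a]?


For [B, a]: 'a' ∈ FIRST(a)
Entry: B -> a


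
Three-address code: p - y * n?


Break into single-operator statements:
t1 = y * n
t2 = p - t1


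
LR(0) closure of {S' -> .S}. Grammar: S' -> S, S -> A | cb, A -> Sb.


Start: S' -> .S
For each item with dot before a nonterminal B, add B -> .γ for every B-production
Closure: [S' -> .S, S -> .A, S -> .cb, A -> .Sb]


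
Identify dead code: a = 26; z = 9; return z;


a is assigned but never read
Dead: 'a = 26'


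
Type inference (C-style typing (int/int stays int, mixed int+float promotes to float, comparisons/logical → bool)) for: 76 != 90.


Operand types: int != int
Rule: comparison yields bool
Result type: bool


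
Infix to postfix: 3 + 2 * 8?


* has higher precedence, evaluate 2*8 first
Postfix: 3 2 8 * +


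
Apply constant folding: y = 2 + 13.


2 + 13 = 15 at compile time
Optimized: y = 15


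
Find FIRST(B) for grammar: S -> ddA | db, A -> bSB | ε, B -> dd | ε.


Per alternative of B: FIRST(dd) = {d}; FIRST(ε) = {ε}
FIRST(B) = {d, ε}


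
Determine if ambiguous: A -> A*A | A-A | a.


'a*a-a' has two parse trees (no precedence encoded between * and -)
Ambiguous


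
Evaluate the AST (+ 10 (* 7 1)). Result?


Evaluate inner: (* 7 1) = 7
Evaluate root: (+ 10 7) = 17
Result: 17


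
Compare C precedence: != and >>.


'>>' is shift (level 8); '!=' is equality (level 6)
Higher level binds tighter
'>>' has higher precedence than '!='


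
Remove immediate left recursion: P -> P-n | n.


Left-recursive alternatives: P-n; non-recursive: n
Introduce P': P -> nP', P' -> -nP' | ε


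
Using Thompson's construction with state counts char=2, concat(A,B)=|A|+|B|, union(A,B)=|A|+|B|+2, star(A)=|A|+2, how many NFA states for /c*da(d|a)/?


Syntax tree has 5 char leaf(s), 1 union(s), 1 star(s)
chars contribute 5×2 = 10; each union adds +2; each star adds +2
Total: 10 + 2 + 2 = 14 states


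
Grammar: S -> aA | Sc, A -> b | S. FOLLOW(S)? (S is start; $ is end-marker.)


$ ∈ FOLLOW(S). For each A -> αBβ: add FIRST(β)\{ε} to FOLLOW(B); if β nullable, add FOLLOW(A).
FOLLOW(S) = {$, c}


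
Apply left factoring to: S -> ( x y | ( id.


Common prefix: '('
Factored: S -> ( S', S' -> x y | id


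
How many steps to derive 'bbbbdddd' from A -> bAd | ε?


Derivation: A => bAd => bbAdd => bbbAddd => bbbbAdddd => bbbbdddd
Steps: 5


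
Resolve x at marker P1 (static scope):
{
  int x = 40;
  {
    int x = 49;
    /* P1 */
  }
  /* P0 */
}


x declared in the same block as P1
x = 49


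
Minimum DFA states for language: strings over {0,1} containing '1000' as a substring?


KMP-style automaton: 4 progress states + 1 absorbing accept = 5
Minimal DFA: 5 states


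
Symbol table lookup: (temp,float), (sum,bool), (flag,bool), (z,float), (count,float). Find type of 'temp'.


Lookup 'temp' → type float


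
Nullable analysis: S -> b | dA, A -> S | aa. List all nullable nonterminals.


A nonterminal is nullable iff some alternative derives ε (directly, or every symbol in it is nullable)
Nullable: {}


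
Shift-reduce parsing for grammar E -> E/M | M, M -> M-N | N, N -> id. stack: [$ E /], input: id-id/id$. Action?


no handle ('E/' is not any RHS); shift 'id'
Action: shift


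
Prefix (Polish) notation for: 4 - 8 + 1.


left-to-right (same/higher precedence on left): tree is (+ (- 4 8) 1)
Prefix: + - 4 8 1


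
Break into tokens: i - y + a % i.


Scan left to right, longest-match per lexeme
Tokens: ID(i), OP(-), ID(y), OP(+), ID(a), OP(%), ID(i)


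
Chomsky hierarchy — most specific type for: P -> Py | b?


Left-linear: every RHS is a terminal or one nonterminal followed by a terminal
Classification: Type 3 (Regular)


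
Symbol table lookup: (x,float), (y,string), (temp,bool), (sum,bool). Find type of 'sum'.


Lookup 'sum' → type bool


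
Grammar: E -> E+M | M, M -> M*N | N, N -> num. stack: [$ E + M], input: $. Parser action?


handle 'E+M' on top; lookahead ∈ FOLLOW(E) = {+, $}
Action: reduce (E -> E+M)


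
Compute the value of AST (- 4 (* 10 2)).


Evaluate inner: (* 10 2) = 20
Evaluate root: (- 4 20) = -16
Result: -16


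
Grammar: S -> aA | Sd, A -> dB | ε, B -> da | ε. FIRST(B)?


Per alternative of B: FIRST(da) = {d}; FIRST(ε) = {ε}
FIRST(B) = {d, ε}


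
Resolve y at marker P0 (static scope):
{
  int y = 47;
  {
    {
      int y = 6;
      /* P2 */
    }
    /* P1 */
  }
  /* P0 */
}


y declared in the same block as P0
y = 47


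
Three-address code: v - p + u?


Break into single-operator statements:
t1 = v - p
t2 = t1 + u


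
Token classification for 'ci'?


Pattern: letter/underscore followed by alphanumerics, not a keyword
Type: IDENTIFIER


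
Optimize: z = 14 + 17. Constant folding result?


14 + 17 = 31 at compile time
Optimized: z = 31


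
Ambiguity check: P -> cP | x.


right-linear, alternatives start with distinct terminals 'c' vs 'x': unique leftmost derivation
Unambiguous


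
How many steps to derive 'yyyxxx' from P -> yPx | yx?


Derivation: P => yPx => yyPxx => yyyxxx
Steps: 3


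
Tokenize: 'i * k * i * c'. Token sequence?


Scan left to right, longest-match per lexeme
Tokens: ID(i), OP(*), ID(k), OP(*), ID(i), OP(*), ID(c)


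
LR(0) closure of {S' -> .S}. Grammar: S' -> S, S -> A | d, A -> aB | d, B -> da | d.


Start: S' -> .S
For each item with dot before a nonterminal B, add B -> .γ for every B-production
Closure: [S' -> .S, S -> .A, S -> .d, A -> .aB, A -> .d]


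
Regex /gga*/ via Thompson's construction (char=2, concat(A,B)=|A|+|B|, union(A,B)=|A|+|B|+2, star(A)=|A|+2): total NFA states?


Syntax tree has 3 char leaf(s), 0 union(s), 1 star(s)
chars contribute 3×2 = 6; each union adds +2; each star adds +2
Total: 6 + 0 + 2 = 8 states


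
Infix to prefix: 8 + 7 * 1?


'*' binds tighter: tree is (+ 8 (* 7 1))
Prefix: + 8 * 7 1


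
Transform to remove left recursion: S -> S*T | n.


Left-recursive alternatives: S*T; non-recursive: n
Introduce S': S -> nS', S' -> *TS' | ε


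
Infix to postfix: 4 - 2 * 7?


* has higher precedence, evaluate 2*7 first
Postfix: 4 2 7 * -


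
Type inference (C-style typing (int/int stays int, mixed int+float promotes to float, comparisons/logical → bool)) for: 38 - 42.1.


Operand types: int - float
Rule: mixed int/float promotes to float; int/int stays int
Result type: float


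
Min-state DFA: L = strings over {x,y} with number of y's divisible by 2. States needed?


Track (count of y) mod 2: states 0..1, accept at 0
Minimal DFA: 2 states


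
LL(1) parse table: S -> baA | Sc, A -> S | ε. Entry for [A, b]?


For [A, b]: 'b' ∈ FIRST(S)
Entry: A -> S


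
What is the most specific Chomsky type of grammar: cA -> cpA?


LHS has context (more than one symbol) and |LHS| ≤ |RHS|
Classification: Type 1 (Context-Sensitive)


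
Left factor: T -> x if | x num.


Common prefix: 'x'
Factored: T -> x T', T' -> if | num


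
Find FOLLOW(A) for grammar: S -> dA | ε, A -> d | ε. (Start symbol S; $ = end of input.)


$ ∈ FOLLOW(S). For each A -> αBβ: add FIRST(β)\{ε} to FOLLOW(B); if β nullable, add FOLLOW(A).
FOLLOW(A) = {$}


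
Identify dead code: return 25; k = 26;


statement follows a return and is unreachable
Dead: 'k = 26'


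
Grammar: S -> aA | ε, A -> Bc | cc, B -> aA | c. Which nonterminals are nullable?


A nonterminal is nullable iff some alternative derives ε (directly, or every symbol in it is nullable)
Nullable: {S}


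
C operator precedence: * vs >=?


'*' is multiplicative (level 10); '>=' is relational (level 7)
Higher level binds tighter
'*' has higher precedence than '>='


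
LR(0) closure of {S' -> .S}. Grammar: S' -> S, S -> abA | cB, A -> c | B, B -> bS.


Start: S' -> .S
For each item with dot before a nonterminal B, add B -> .γ for every B-production
Closure: [S' -> .S, S -> .abA, S -> .cB]


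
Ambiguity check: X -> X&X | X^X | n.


'n&n^n' has two parse trees (no precedence encoded between & and ^)
Ambiguous


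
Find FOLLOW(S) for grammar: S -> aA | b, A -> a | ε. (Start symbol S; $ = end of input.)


$ ∈ FOLLOW(S). For each A -> αBβ: add FIRST(β)\{ε} to FOLLOW(B); if β nullable, add FOLLOW(A).
FOLLOW(S) = {$}


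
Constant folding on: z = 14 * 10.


14 * 10 = 140 at compile time
Optimized: z = 140


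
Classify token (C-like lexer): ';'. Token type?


Pattern: delimiter/punctuation
Type: PUNCTUATION


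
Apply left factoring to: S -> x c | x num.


Common prefix: 'x'
Factored: S -> x S', S' -> c | num


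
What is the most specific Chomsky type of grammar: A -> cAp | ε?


Single nonterminal LHS, but c^n p^n is not regular
Classification: Type 2 (Context-Free)


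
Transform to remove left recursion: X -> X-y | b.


Left-recursive alternatives: X-y; non-recursive: b
Introduce X': X -> bX', X' -> -yX' | ε


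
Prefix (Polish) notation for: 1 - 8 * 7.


'*' binds tighter: tree is (- 1 (* 8 7))
Prefix: - 1 * 8 7


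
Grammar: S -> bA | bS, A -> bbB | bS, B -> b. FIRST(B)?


Per alternative of B: FIRST(b) = {b}
FIRST(B) = {b}


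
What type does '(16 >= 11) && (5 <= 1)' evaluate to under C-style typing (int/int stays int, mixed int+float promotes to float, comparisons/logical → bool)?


Operand types: bool && bool
Rule: logical operators take bool operands and yield bool
Result type: bool


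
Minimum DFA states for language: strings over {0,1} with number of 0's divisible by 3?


Track (count of 0) mod 3: states 0..2, accept at 0
Minimal DFA: 3 states


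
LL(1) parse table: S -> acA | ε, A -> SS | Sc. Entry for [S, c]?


For [S, c]: ε is nullable and 'c' ∈ FOLLOW(S)
Entry: S -> ε


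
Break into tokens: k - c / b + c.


Scan left to right, longest-match per lexeme
Tokens: ID(k), OP(-), ID(c), OP(/), ID(b), OP(+), ID(c)


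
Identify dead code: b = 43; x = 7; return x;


b is assigned but never read
Dead: 'b = 43'


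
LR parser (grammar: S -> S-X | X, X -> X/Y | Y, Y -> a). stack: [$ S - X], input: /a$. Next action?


'/' can extend X; shift to build X -> X/Y
Action: shift


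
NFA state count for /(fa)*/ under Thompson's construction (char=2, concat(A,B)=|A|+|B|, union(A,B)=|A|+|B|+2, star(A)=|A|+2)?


Syntax tree has 2 char leaf(s), 0 union(s), 1 star(s)
chars contribute 2×2 = 4; each union adds +2; each star adds +2
Total: 4 + 0 + 2 = 6 states


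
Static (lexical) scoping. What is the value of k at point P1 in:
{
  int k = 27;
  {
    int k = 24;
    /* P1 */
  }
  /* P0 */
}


k declared in the same block as P1
k = 24


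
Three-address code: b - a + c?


Break into single-operator statements:
t1 = b - a
t2 = t1 + c


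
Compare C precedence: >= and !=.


'>=' is relational (level 7); '!=' is equality (level 6)
Higher level binds tighter
'>=' has higher precedence than '!='


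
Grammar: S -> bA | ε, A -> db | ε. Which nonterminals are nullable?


A nonterminal is nullable iff some alternative derives ε (directly, or every symbol in it is nullable)
Nullable: {A, S}


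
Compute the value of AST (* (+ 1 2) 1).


Evaluate inner: (+ 1 2) = 3
Evaluate root: (* 3 1) = 3
Result: 3


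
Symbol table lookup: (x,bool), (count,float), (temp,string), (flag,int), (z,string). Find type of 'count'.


Lookup 'count' → type float


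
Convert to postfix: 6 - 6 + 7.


Left to right (same or higher precedence on left)
Postfix: 6 6 - 7 +


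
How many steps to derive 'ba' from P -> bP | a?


Derivation: P => bP => ba
Steps: 2


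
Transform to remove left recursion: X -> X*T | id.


Left-recursive alternatives: X*T; non-recursive: id
Introduce X': X -> idX', X' -> *TX' | ε


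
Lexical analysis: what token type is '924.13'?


Pattern: digits with a decimal point
Type: FLOAT_LITERAL


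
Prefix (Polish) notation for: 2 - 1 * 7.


'*' binds tighter: tree is (- 2 (* 1 7))
Prefix: - 2 * 1 7


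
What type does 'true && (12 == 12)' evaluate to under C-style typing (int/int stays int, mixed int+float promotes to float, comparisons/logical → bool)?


Operand types: bool && bool
Rule: logical operators take bool operands and yield bool
Result type: bool


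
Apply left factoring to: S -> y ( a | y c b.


Common prefix: 'y'
Factored: S -> y S', S' -> ( a | c b


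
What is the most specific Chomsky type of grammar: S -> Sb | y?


Left-linear: every RHS is a terminal or one nonterminal followed by a terminal
Classification: Type 3 (Regular)


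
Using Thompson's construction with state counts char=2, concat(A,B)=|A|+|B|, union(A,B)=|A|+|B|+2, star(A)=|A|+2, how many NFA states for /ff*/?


Syntax tree has 2 char leaf(s), 0 union(s), 1 star(s)
chars contribute 2×2 = 4; each union adds +2; each star adds +2
Total: 4 + 0 + 2 = 6 states


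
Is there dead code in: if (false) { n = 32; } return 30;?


condition is constant false, so the whole block is unreachable
Dead: 'if (false) { n = 32; }'


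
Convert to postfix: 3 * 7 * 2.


Left to right (same or higher precedence on left)
Postfix: 3 7 * 2 *


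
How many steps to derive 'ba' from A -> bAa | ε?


Derivation: A => bAa => ba
Steps: 2


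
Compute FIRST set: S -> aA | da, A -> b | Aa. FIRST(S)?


Per alternative of S: FIRST(aA) = {a}; FIRST(da) = {d}
FIRST(S) = {a, d}


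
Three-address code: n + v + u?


Break into single-operator statements:
t1 = n + v
t2 = t1 + u


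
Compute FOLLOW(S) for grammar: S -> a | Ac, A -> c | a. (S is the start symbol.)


$ ∈ FOLLOW(S). For each A -> αBβ: add FIRST(β)\{ε} to FOLLOW(B); if β nullable, add FOLLOW(A).
FOLLOW(S) = {$}


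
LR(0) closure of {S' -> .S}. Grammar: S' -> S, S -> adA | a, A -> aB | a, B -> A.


Start: S' -> .S
For each item with dot before a nonterminal B, add B -> .γ for every B-production
Closure: [S' -> .S, S -> .adA, S -> .a]


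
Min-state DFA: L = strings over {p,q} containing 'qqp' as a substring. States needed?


KMP-style automaton: 3 progress states + 1 absorbing accept = 4
Minimal DFA: 4 states


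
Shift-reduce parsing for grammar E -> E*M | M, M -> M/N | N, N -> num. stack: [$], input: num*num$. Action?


no handle on stack; shift 'num'
Action: shift


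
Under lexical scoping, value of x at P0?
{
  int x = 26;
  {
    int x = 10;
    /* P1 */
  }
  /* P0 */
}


x declared in the same block as P0
x = 26


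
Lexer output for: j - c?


Scan left to right, longest-match per lexeme
Tokens: ID(j), OP(-), ID(c)


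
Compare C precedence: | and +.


'+' is additive (level 9); '|' is bitwise OR (level 3)
Higher level binds tighter
'+' has higher precedence than '|'


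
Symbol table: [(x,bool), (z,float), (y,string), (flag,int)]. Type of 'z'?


Lookup 'z' → type float


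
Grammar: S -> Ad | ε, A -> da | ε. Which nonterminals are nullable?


A nonterminal is nullable iff some alternative derives ε (directly, or every symbol in it is nullable)
Nullable: {A, S}


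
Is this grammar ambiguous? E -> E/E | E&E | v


'v/v&v' has two parse trees (no precedence encoded between / and &)
Ambiguous


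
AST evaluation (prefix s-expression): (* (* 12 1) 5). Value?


Evaluate inner: (* 12 1) = 12
Evaluate root: (* 12 5) = 60
Result: 60


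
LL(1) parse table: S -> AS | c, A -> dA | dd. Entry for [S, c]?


For [S, c]: 'c' ∈ FIRST(c)
Entry: S -> c


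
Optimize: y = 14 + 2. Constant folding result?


14 + 2 = 16 at compile time
Optimized: y = 16


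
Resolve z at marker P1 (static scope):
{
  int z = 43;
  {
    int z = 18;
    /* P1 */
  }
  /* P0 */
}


z declared in the same block as P1
z = 18


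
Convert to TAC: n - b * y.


Break into single-operator statements:
t1 = b * y
t2 = n - t1


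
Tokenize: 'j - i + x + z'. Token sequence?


Scan left to right, longest-match per lexeme
Tokens: ID(j), OP(-), ID(i), OP(+), ID(x), OP(+), ID(z)


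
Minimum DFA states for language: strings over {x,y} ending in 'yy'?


Track the longest suffix of input matching a prefix of 'yy': 3 classes (prefixes of length 0..2)
Minimal DFA: 3 states


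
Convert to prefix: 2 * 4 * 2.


left-to-right (same/higher precedence on left): tree is (* (* 2 4) 2)
Prefix: * * 2 4 2


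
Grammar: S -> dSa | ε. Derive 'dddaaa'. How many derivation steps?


Derivation: S => dSa => ddSaa => dddSaaa => dddaaa
Steps: 4


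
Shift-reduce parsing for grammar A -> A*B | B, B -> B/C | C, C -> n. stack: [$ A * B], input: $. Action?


handle 'A*B' on top; lookahead ∈ FOLLOW(A) = {*, $}
Action: reduce (A -> A*B)


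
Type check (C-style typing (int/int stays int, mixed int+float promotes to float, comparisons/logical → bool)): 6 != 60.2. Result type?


Operand types: int != float
Rule: comparison yields bool
Result type: bool


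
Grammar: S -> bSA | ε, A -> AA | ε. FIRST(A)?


Per alternative of A: FIRST(AA) = {ε}; FIRST(ε) = {ε}
FIRST(A) = {ε}


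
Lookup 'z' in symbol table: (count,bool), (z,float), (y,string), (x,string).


Lookup 'z' → type float


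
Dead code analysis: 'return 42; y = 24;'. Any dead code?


statement follows a return and is unreachable
Dead: 'y = 24'


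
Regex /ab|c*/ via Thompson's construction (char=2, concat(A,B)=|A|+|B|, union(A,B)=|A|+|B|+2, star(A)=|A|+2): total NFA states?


Syntax tree has 3 char leaf(s), 1 union(s), 1 star(s)
chars contribute 3×2 = 6; each union adds +2; each star adds +2
Total: 6 + 2 + 2 = 10 states


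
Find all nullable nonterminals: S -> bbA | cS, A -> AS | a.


A nonterminal is nullable iff some alternative derives ε (directly, or every symbol in it is nullable)
Nullable: {}


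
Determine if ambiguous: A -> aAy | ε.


balanced a^n…y^n: each string has a unique parse
Unambiguous


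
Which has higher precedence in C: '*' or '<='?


'*' is multiplicative (level 10); '<=' is relational (level 7)
Higher level binds tighter
'*' has higher precedence than '<='


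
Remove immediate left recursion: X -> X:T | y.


Left-recursive alternatives: X:T; non-recursive: y
Introduce X': X -> yX', X' -> :TX' | ε


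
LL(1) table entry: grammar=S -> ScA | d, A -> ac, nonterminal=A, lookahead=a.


For [A, a]: 'a' ∈ FIRST(ac)
Entry: A -> ac


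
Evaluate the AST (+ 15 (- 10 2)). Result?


Evaluate inner: (- 10 2) = 8
Evaluate root: (+ 15 8) = 23
Result: 23


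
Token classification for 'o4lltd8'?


Pattern: letter/underscore followed by alphanumerics, not a keyword
Type: IDENTIFIER


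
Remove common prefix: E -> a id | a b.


Common prefix: 'a'
Factored: E -> a E', E' -> id | b


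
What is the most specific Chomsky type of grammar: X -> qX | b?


Right-linear: every RHS is a terminal or a terminal followed by one nonterminal
Classification: Type 3 (Regular)


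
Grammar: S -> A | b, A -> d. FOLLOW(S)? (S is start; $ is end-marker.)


$ ∈ FOLLOW(S). For each A -> αBβ: add FIRST(β)\{ε} to FOLLOW(B); if β nullable, add FOLLOW(A).
FOLLOW(S) = {$}


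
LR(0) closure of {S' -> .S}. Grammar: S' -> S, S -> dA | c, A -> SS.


Start: S' -> .S
For each item with dot before a nonterminal B, add B -> .γ for every B-production
Closure: [S' -> .S, S -> .dA, S -> .c]


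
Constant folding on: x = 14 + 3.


14 + 3 = 17 at compile time
Optimized: x = 17


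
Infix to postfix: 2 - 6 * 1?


* has higher precedence, evaluate 6*1 first
Postfix: 2 6 1 * -


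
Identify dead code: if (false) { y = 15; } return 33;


condition is constant false, so the whole block is unreachable
Dead: 'if (false) { y = 15; }'


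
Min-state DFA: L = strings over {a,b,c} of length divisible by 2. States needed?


Track length mod 2: states 0..1, accept at 0
Minimal DFA: 2 states


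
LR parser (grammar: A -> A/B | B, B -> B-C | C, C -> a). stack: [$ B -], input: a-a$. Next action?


no handle; shift 'a'
Action: shift


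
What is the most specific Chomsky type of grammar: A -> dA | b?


Right-linear: every RHS is a terminal or a terminal followed by one nonterminal
Classification: Type 3 (Regular)


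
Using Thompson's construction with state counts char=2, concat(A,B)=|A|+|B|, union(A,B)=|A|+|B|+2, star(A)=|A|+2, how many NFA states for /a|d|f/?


Syntax tree has 3 char leaf(s), 2 union(s), 0 star(s)
chars contribute 3×2 = 6; each union adds +2; each star adds +2
Total: 6 + 4 + 0 = 10 states


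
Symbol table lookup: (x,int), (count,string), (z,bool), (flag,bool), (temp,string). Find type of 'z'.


Lookup 'z' → type bool


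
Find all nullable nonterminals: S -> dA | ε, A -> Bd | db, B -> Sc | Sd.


A nonterminal is nullable iff some alternative derives ε (directly, or every symbol in it is nullable)
Nullable: {S}


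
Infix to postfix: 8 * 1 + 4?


Left to right (same or higher precedence on left)
Postfix: 8 1 * 4 +


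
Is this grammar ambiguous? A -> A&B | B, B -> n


precedence layered via separate nonterminal B: deterministic
Unambiguous


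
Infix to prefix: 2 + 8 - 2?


left-to-right (same/higher precedence on left): tree is (- (+ 2 8) 2)
Prefix: - + 2 8 2


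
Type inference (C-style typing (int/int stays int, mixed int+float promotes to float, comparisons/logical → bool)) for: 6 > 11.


Operand types: int > int
Rule: comparison yields bool
Result type: bool


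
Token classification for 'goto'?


Pattern: reserved word
Type: KEYWORD


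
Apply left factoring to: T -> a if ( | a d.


Common prefix: 'a'
Factored: T -> a T', T' -> if ( | d


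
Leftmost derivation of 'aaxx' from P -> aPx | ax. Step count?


Derivation: P => aPx => aaxx
Steps: 2


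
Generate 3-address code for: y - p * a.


Break into single-operator statements:
t1 = p * a
t2 = y - t1


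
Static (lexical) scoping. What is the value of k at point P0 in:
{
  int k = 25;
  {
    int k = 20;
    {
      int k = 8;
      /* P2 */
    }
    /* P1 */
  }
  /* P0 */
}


k declared in the same block as P0
k = 25


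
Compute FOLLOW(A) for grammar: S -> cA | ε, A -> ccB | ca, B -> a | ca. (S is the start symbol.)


$ ∈ FOLLOW(S). For each A -> αBβ: add FIRST(β)\{ε} to FOLLOW(B); if β nullable, add FOLLOW(A).
FOLLOW(A) = {$}


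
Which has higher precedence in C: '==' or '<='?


'<=' is relational (level 7); '==' is equality (level 6)
Higher level binds tighter
'<=' has higher precedence than '=='


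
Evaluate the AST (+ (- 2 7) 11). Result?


Evaluate inner: (- 2 7) = -5
Evaluate root: (+ -5 11) = 6
Result: 6


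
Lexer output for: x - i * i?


Scan left to right, longest-match per lexeme
Tokens: ID(x), OP(-), ID(i), OP(*), ID(i)


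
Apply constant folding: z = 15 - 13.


15 - 13 = 2 at compile time
Optimized: z = 2


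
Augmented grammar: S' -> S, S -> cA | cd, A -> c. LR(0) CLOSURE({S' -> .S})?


Start: S' -> .S
For each item with dot before a nonterminal B, add B -> .γ for every B-production
Closure: [S' -> .S, S -> .cA, S -> .cd]


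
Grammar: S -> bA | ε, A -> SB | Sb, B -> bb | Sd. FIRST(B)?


Per alternative of B: FIRST(bb) = {b}; FIRST(Sd) = {b, d}
FIRST(B) = {b, d}


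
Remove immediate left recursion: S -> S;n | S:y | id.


Left-recursive alternatives: S;n, S:y; non-recursive: id
Introduce S': S -> idS', S' -> ;nS' | :yS' | ε


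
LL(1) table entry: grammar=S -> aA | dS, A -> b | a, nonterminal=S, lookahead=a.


For [S, a]: 'a' ∈ FIRST(aA)
Entry: S -> aA


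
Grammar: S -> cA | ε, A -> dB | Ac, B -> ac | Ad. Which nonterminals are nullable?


A nonterminal is nullable iff some alternative derives ε (directly, or every symbol in it is nullable)
Nullable: {S}


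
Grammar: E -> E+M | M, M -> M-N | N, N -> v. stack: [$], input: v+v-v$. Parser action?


no handle on stack; shift 'v'
Action: shift


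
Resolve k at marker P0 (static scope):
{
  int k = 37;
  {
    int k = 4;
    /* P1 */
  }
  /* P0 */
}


k declared in the same block as P0
k = 37


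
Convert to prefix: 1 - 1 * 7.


'*' binds tighter: tree is (- 1 (* 1 7))
Prefix: - 1 * 1 7


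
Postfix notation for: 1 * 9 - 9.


Left to right (same or higher precedence on left)
Postfix: 1 9 * 9 -


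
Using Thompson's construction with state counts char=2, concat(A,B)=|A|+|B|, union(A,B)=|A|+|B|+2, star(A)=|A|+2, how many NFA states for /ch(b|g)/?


Syntax tree has 4 char leaf(s), 1 union(s), 0 star(s)
chars contribute 4×2 = 8; each union adds +2; each star adds +2
Total: 8 + 2 + 0 = 10 states


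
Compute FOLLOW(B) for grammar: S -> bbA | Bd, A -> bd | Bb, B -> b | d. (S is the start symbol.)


$ ∈ FOLLOW(S). For each A -> αBβ: add FIRST(β)\{ε} to FOLLOW(B); if β nullable, add FOLLOW(A).
FOLLOW(B) = {b, d}


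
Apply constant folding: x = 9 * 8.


9 * 8 = 72 at compile time
Optimized: x = 72


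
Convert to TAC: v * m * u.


Break into single-operator statements:
t1 = v * m
t2 = t1 * u


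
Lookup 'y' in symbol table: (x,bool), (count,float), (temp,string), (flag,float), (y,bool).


Lookup 'y' → type bool


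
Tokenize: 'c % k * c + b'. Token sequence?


Scan left to right, longest-match per lexeme
Tokens: ID(c), OP(%), ID(k), OP(*), ID(c), OP(+), ID(b)


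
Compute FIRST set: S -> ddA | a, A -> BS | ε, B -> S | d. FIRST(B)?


Per alternative of B: FIRST(S) = {a, d}; FIRST(d) = {d}
FIRST(B) = {a, d}


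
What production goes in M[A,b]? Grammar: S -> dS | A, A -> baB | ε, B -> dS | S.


For [A, b]: 'b' ∈ FIRST(baB)
Entry: A -> baB


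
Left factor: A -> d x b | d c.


Common prefix: 'd'
Factored: A -> d A', A' -> x b | c


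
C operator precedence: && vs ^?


'^' is bitwise XOR (level 4); '&&' is logical AND (level 2)
Higher level binds tighter
'^' has higher precedence than '&&'


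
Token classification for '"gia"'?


Pattern: double-quoted sequence
Type: STRING_LITERAL


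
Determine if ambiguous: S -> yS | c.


right-linear, alternatives start with distinct terminals 'y' vs 'c': unique leftmost derivation
Unambiguous


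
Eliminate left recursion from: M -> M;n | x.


Left-recursive alternatives: M;n; non-recursive: x
Introduce M': M -> xM', M' -> ;nM' | ε


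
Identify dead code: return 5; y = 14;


statement follows a return and is unreachable
Dead: 'y = 14'


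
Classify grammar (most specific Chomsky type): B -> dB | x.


Right-linear: every RHS is a terminal or a terminal followed by one nonterminal
Classification: Type 3 (Regular)


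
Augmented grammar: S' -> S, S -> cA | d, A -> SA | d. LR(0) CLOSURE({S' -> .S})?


Start: S' -> .S
For each item with dot before a nonterminal B, add B -> .γ for every B-production
Closure: [S' -> .S, S -> .cA, S -> .d]


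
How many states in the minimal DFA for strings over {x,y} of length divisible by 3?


Track length mod 3: states 0..2, accept at 0
Minimal DFA: 3 states


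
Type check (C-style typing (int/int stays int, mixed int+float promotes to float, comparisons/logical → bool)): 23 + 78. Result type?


Operand types: int + int
Rule: mixed int/float promotes to float; int/int stays int
Result type: int


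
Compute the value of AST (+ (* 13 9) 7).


Evaluate inner: (* 13 9) = 117
Evaluate root: (+ 117 7) = 124
Result: 124


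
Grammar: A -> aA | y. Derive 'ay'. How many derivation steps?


Derivation: A => aA => ay
Steps: 2


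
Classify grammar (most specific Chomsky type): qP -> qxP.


LHS has context (more than one symbol) and |LHS| ≤ |RHS|
Classification: Type 1 (Context-Sensitive)


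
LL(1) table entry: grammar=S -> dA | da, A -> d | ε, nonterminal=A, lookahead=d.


For [A, d]: 'd' ∈ FIRST(d)
Entry: A -> d


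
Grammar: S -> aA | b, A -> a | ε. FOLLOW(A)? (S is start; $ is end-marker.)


$ ∈ FOLLOW(S). For each A -> αBβ: add FIRST(β)\{ε} to FOLLOW(B); if β nullable, add FOLLOW(A).
FOLLOW(A) = {$}


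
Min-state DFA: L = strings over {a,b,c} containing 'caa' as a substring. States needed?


KMP-style automaton: 3 progress states + 1 absorbing accept = 4
Minimal DFA: 4 states


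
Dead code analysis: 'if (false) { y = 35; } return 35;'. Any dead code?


condition is constant false, so the whole block is unreachable
Dead: 'if (false) { y = 35; }'


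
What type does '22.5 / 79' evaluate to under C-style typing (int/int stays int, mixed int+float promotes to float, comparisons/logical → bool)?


Operand types: float / int
Rule: mixed int/float promotes to float; int/int stays int
Result type: float


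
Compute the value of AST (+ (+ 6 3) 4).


Evaluate inner: (+ 6 3) = 9
Evaluate root: (+ 9 4) = 13
Result: 13


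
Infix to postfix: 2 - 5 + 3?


Left to right (same or higher precedence on left)
Postfix: 2 5 - 3 +


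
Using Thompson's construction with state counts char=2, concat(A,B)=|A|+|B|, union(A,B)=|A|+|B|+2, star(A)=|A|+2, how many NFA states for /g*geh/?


Syntax tree has 4 char leaf(s), 0 union(s), 1 star(s)
chars contribute 4×2 = 8; each union adds +2; each star adds +2
Total: 8 + 0 + 2 = 10 states


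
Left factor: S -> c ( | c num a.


Common prefix: 'c'
Factored: S -> c S', S' -> ( | num a


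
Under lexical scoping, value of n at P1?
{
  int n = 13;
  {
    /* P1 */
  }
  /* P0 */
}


P1's block does not declare n; resolves to the enclosing declaration at depth 0
n = 13


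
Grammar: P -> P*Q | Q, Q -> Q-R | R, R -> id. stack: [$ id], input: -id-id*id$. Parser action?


'id' on top is the handle for R -> id
Action: reduce (R -> id)


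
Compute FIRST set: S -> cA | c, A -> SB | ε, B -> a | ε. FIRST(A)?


Per alternative of A: FIRST(SB) = {c}; FIRST(ε) = {ε}
FIRST(A) = {c, ε}


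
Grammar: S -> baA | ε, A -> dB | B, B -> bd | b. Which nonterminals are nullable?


A nonterminal is nullable iff some alternative derives ε (directly, or every symbol in it is nullable)
Nullable: {S}


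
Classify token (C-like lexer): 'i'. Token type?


Pattern: letter/underscore followed by alphanumerics, not a keyword
Type: IDENTIFIER


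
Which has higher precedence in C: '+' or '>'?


'+' is additive (level 9); '>' is relational (level 7)
Higher level binds tighter
'+' has higher precedence than '>'


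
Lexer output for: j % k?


Scan left to right, longest-match per lexeme
Tokens: ID(j), OP(%), ID(k)


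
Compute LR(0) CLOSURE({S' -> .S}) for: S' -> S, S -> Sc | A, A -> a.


Start: S' -> .S
For each item with dot before a nonterminal B, add B -> .γ for every B-production
Closure: [S' -> .S, S -> .Sc, S -> .A, A -> .a]


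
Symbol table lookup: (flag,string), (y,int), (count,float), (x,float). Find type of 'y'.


Lookup 'y' → type int


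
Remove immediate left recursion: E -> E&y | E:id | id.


Left-recursive alternatives: E&y, E:id; non-recursive: id
Introduce E': E -> idE', E' -> &yE' | :idE' | ε


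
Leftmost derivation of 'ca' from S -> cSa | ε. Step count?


Derivation: S => cSa => ca
Steps: 2


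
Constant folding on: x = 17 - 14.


17 - 14 = 3 at compile time
Optimized: x = 3


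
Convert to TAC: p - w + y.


Break into single-operator statements:
t1 = p - w
t2 = t1 + y


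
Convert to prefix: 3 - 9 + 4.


left-to-right (same/higher precedence on left): tree is (+ (- 3 9) 4)
Prefix: + - 3 9 4


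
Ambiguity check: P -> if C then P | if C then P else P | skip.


dangling else: 'if C then if C then skip else skip' parses two ways
Ambiguous


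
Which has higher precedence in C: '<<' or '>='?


'<<' is shift (level 8); '>=' is relational (level 7)
Higher level binds tighter
'<<' has higher precedence than '>='


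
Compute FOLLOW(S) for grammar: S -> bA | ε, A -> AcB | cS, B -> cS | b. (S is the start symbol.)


$ ∈ FOLLOW(S). For each A -> αBβ: add FIRST(β)\{ε} to FOLLOW(B); if β nullable, add FOLLOW(A).
FOLLOW(S) = {$, c}


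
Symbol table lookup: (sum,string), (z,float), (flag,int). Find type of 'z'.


Lookup 'z' → type float


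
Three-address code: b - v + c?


Break into single-operator statements:
t1 = b - v
t2 = t1 + c


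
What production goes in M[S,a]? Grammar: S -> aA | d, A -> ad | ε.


For [S, a]: 'a' ∈ FIRST(aA)
Entry: S -> aA


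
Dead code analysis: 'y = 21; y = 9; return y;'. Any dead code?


first assignment to y is overwritten before any read
Dead: 'y = 21'


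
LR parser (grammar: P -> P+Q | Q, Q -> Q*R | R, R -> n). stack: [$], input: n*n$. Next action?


no handle on stack; shift 'n'
Action: shift


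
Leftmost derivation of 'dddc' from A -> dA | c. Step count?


Derivation: A => dA => ddA => dddA => dddc
Steps: 4


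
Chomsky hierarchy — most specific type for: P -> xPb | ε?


Single nonterminal LHS, but x^n b^n is not regular
Classification: Type 2 (Context-Free)


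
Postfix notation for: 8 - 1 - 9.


Left to right (same or higher precedence on left)
Postfix: 8 1 - 9 -


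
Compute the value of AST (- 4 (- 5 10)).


Evaluate inner: (- 5 10) = -5
Evaluate root: (- 4 -5) = 9
Result: 9


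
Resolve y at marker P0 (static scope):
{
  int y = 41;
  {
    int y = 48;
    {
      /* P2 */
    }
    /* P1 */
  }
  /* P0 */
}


y declared in the same block as P0
y = 41


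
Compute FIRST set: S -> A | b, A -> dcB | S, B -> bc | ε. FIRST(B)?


Per alternative of B: FIRST(bc) = {b}; FIRST(ε) = {ε}
FIRST(B) = {b, ε}


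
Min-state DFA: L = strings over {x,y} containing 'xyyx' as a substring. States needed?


KMP-style automaton: 4 progress states + 1 absorbing accept = 5
Minimal DFA: 5 states


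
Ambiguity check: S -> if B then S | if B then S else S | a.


dangling else: 'if B then if B then a else a' parses two ways
Ambiguous


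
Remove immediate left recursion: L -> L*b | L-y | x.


Left-recursive alternatives: L*b, L-y; non-recursive: x
Introduce L': L -> xL', L' -> *bL' | -yL' | ε


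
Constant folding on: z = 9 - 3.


9 - 3 = 6 at compile time
Optimized: z = 6


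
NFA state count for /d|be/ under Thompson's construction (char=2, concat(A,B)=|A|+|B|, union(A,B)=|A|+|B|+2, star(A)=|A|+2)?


Syntax tree has 3 char leaf(s), 1 union(s), 0 star(s)
chars contribute 3×2 = 6; each union adds +2; each star adds +2
Total: 6 + 2 + 0 = 8 states


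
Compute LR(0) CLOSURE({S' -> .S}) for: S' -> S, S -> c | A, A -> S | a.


Start: S' -> .S
For each item with dot before a nonterminal B, add B -> .γ for every B-production
Closure: [S' -> .S, S -> .c, S -> .A, A -> .S, A -> .a]


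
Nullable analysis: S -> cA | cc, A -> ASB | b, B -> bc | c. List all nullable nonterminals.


A nonterminal is nullable iff some alternative derives ε (directly, or every symbol in it is nullable)
Nullable: {}


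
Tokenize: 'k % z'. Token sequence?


Scan left to right, longest-match per lexeme
Tokens: ID(k), OP(%), ID(z)


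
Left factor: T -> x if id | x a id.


Common prefix: 'x'
Factored: T -> x T', T' -> if id | a id


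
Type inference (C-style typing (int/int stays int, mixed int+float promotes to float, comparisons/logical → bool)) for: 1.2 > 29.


Operand types: float > int
Rule: comparison yields bool
Result type: bool


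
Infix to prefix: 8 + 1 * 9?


'*' binds tighter: tree is (+ 8 (* 1 9))
Prefix: + 8 * 1 9


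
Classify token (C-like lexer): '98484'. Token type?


Pattern: digits only
Type: INTEGER_LITERAL


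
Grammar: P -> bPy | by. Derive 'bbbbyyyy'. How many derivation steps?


Derivation: P => bPy => bbPyy => bbbPyyy => bbbbyyyy
Steps: 4


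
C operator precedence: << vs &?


'<<' is shift (level 8); '&' is bitwise AND (level 5)
Higher level binds tighter
'<<' has higher precedence than '&'


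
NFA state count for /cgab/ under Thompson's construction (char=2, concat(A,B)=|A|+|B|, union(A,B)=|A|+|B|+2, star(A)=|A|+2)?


Syntax tree has 4 char leaf(s), 0 union(s), 0 star(s)
chars contribute 4×2 = 8; each union adds +2; each star adds +2
Total: 8 + 0 + 0 = 8 states


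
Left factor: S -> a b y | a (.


Common prefix: 'a'
Factored: S -> a S', S' -> b y | (


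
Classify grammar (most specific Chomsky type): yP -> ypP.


LHS has context (more than one symbol) and |LHS| ≤ |RHS|
Classification: Type 1 (Context-Sensitive)


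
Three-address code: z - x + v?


Break into single-operator statements:
t1 = z - x
t2 = t1 + v


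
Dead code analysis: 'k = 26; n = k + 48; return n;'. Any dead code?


k is read by n's definition; n is returned
No dead code


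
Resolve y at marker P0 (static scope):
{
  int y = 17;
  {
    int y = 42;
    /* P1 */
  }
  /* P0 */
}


y declared in the same block as P0
y = 17


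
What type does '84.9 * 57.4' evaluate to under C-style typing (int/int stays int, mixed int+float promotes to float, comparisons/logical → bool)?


Operand types: float * float
Rule: mixed int/float promotes to float; int/int stays int
Result type: float


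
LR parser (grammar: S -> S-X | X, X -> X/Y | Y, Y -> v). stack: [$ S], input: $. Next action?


start symbol S on stack, input exhausted
Action: accept


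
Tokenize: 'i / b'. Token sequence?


Scan left to right, longest-match per lexeme
Tokens: ID(i), OP(/), ID(b)


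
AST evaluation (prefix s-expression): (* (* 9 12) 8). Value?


Evaluate inner: (* 9 12) = 108
Evaluate root: (* 108 8) = 864
Result: 864


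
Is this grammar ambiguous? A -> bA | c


right-linear, alternatives start with distinct terminals 'b' vs 'c': unique leftmost derivation
Unambiguous


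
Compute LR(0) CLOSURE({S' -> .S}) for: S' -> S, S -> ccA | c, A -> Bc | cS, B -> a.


Start: S' -> .S
For each item with dot before a nonterminal B, add B -> .γ for every B-production
Closure: [S' -> .S, S -> .ccA, S -> .c]
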